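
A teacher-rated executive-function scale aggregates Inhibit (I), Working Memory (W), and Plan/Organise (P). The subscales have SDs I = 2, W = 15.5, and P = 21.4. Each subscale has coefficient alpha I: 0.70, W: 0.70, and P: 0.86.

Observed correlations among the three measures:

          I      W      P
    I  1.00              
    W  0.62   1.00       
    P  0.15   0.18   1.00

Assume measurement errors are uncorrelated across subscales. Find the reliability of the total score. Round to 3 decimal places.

Var(I+W+P) = 2² + 15.5² + 21.4² + 2·[2·15.5·0.62 + 2·21.4·0.15 + 15.5·21.4·0.18] = 702.21 + 170.692 = 872.902.
Under uncorrelated errors the observed covariances equal the true-score covariances, so only the own-variance terms attenuate.
True-score variance = [2²·0.70 + 15.5²·0.70 + 21.4²·0.86] + 170.692 = 564.821 + 170.692 = 735.513.
Reliability = 735.513 / 872.902 = 0.843.

0.843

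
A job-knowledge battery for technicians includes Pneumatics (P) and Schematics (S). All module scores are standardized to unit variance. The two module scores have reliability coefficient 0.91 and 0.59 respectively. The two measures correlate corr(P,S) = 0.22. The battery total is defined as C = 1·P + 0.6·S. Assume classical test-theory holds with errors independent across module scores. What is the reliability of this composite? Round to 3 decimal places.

0.854

Var(C) = 1 + 0.6² + 2·[0.6·0.22] = 1.36 + 0.264 = 1.624.
Under uncorrelated errors the observed covariances equal the true-score covariances, so only the own-variance terms attenuate.
True-score variance = [0.91 + 0.6²·0.59] + 0.264 = 1.1224 + 0.264 = 1.3864.
Reliability = 1.3864 / 1.624 = 0.854.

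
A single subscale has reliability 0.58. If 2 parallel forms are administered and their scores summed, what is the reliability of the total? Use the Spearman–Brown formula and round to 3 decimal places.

ρ_k = kρ / (1 + (k−1)ρ) = 2·0.58 / (1 + 1·0.58) = 1.160 / 1.580 = 0.734.

0.734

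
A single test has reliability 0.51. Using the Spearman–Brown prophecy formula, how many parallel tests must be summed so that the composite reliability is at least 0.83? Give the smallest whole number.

5

k ≥ ρ*(1−ρ₁)/(ρ₁(1−ρ*)) = 0.83·0.49 / (0.51·0.17) = 4.691.
Smallest integer k = 5.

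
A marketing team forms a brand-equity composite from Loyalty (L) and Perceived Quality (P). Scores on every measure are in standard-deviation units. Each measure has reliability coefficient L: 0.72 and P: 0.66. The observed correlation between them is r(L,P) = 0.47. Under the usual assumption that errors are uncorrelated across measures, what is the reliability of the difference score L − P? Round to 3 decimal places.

0.415

Var(L−P) = 1 + 1 − 2·0.47 = 2 − 0.94 = 1.06.
Under uncorrelated errors the observed covariances equal the true-score covariances, so only the own-variance terms attenuate.
True-score variance = [0.72 + 0.66] − 0.94 = 1.38 − 0.94 = 0.44.
Reliability = 0.44 / 1.06 = 0.415.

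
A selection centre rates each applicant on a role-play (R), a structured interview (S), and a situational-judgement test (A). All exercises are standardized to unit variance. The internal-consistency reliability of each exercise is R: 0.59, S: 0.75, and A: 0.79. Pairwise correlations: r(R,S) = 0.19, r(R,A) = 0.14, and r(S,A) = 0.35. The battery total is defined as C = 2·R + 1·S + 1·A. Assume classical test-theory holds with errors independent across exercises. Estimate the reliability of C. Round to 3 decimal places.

Var(C) = 2² + 1 + 1 + 2·[2·0.19 + 2·0.14 + 0.35] = 6 + 2.02 = 8.02.
Under uncorrelated errors the observed covariances equal the true-score covariances, so only the own-variance terms attenuate.
True-score variance = [2²·0.59 + 0.75 + 0.79] + 2.02 = 3.9 + 2.02 = 5.92.
Reliability = 5.92 / 8.02 = 0.738.

0.738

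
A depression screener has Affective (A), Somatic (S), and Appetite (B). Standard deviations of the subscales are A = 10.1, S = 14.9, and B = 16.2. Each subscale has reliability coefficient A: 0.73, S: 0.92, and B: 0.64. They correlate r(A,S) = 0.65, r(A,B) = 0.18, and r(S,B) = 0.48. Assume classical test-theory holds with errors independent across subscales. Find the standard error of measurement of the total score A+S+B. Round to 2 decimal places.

Var(total) = 586.46 + 486.265 = 1072.72.
True-score variance = 446.678 + 486.265 = 932.943, so reliability = 0.8697.
Error variance = 1072.72 − 932.943 = 139.782; SEM = √139.782 = 11.82.

11.82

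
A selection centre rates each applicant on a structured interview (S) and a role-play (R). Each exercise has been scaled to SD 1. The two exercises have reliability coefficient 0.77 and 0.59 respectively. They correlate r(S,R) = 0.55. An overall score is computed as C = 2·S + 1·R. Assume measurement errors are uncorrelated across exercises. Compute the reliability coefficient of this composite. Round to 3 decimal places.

0.815

Var(C) = 2² + 1 + 2·[2·0.55] = 5 + 2.2 = 7.2.
Because errors are independent across components, Cov(Tᵢ,Tⱼ) = Cov(Xᵢ,Xⱼ); the off-diagonal part of the true-score variance is the same as above.
True-score variance = [2²·0.77 + 0.59] + 2.2 = 3.67 + 2.2 = 5.87.
Reliability = 5.87 / 7.2 = 0.815.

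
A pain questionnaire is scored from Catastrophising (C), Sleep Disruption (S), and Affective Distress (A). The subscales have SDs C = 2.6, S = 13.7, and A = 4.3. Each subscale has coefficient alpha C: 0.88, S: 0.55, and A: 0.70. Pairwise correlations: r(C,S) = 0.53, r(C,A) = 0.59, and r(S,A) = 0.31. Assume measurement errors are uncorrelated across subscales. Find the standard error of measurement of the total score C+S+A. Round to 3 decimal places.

Var(total) = 212.94 + 87.4738 = 300.414.
True-score variance = 122.121 + 87.4738 = 209.595, so reliability = 0.6977.
Error variance = 300.414 − 209.595 = 90.8187; SEM = √90.8187 = 9.530.

9.530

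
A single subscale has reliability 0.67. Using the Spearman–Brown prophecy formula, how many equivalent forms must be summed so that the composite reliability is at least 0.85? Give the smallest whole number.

3

k ≥ ρ*(1−ρ₁)/(ρ₁(1−ρ*)) = 0.85·0.33 / (0.67·0.15) = 2.791.
Smallest integer k = 3.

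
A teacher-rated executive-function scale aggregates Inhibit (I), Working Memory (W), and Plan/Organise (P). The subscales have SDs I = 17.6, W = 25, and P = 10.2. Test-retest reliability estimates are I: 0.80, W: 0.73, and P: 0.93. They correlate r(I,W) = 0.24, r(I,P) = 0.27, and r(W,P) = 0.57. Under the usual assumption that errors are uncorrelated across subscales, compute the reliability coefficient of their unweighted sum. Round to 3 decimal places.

Var(I+W+P) = 17.6² + 25² + 10.2² + 2·[17.6·25·0.24 + 17.6·10.2·0.27 + 25·10.2·0.57] = 1038.8 + 598.841 = 1637.64.
Under uncorrelated errors the observed covariances equal the true-score covariances, so only the own-variance terms attenuate.
True-score variance = [17.6²·0.80 + 25²·0.73 + 10.2²·0.93] + 598.841 = 800.815 + 598.841 = 1399.66.
Reliability = 1399.66 / 1637.64 = 0.855.

0.855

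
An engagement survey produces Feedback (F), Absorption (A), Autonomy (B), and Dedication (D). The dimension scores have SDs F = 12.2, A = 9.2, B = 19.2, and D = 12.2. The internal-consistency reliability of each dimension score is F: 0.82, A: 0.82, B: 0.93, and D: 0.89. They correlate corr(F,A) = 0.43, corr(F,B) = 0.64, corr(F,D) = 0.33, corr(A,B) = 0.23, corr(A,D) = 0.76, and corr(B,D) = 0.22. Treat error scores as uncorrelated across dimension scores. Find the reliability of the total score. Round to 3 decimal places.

0.947

Var(F+A+B+D) = 12.2² + 9.2² + 19.2² + 12.2² + 2·[12.2·9.2·0.43 + 12.2·19.2·0.64 + 12.2·12.2·0.33 + 9.2·19.2·0.23 + 9.2·12.2·0.76 + 19.2·12.2·0.22] = 750.96 + 849.513 = 1600.47.
Because errors are independent across components, Cov(Tᵢ,Tⱼ) = Cov(Xᵢ,Xⱼ); the off-diagonal part of the true-score variance is the same as above.
True-score variance = [12.2²·0.82 + 9.2²·0.82 + 19.2²·0.93 + 12.2²·0.89] + 849.513 = 666.756 + 849.513 = 1516.27.
Reliability = 1516.27 / 1600.47 = 0.947.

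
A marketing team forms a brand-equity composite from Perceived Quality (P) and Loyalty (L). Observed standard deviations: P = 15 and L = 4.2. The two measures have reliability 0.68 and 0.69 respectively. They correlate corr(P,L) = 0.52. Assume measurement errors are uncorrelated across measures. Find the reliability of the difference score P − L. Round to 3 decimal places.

Var(P−L) = 15² + 4.2² − 2·15·4.2·0.52 = 242.64 − 65.52 = 177.12.
Under uncorrelated errors the observed covariances equal the true-score covariances, so only the own-variance terms attenuate.
True-score variance = [15²·0.68 + 4.2²·0.69] − 65.52 = 165.172 − 65.52 = 99.6516.
Reliability = 99.6516 / 177.12 = 0.563.

0.563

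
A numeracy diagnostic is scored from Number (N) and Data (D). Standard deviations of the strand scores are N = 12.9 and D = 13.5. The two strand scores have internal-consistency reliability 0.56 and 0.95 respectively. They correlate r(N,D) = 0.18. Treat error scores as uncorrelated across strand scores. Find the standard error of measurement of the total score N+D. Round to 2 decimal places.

Var(total) = 348.66 + 62.694 = 411.354.
True-score variance = 266.327 + 62.694 = 329.021, so reliability = 0.7998.
Error variance = 411.354 − 329.021 = 82.3329; SEM = √82.3329 = 9.07.

9.07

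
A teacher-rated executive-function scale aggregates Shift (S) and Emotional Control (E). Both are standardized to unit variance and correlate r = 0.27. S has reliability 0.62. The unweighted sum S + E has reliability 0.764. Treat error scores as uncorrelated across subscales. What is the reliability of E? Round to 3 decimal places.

0.781

Var(S+E) = 2 + 2·0.27 = 2.540.
True-score variance = ρ_S + ρ_E + 2·0.27, so 0.764 = (0.62 + ρ_E + 0.54) / 2.540.
ρ_E = 0.764·2.540 − 0.62 − 0.54 = 0.781.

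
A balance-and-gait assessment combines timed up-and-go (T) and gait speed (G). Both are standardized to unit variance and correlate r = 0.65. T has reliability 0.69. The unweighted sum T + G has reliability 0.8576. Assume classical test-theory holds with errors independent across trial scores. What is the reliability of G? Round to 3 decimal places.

Var(T+G) = 2 + 2·0.65 = 3.300.
True-score variance = ρ_T + ρ_G + 2·0.65, so 0.8576 = (0.69 + ρ_G + 1.30) / 3.300.
ρ_G = 0.8576·3.300 − 0.69 − 1.30 = 0.840.

0.840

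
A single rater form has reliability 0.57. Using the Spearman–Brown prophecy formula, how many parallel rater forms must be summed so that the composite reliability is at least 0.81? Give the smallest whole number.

4

k ≥ ρ*(1−ρ₁)/(ρ₁(1−ρ*)) = 0.81·0.43 / (0.57·0.19) = 3.216.
Smallest integer k = 4.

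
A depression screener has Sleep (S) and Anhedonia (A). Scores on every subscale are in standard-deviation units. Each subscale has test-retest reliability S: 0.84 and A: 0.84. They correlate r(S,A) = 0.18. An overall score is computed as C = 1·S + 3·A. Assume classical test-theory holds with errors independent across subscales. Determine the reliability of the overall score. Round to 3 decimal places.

0.856

Var(C) = 1 + 3² + 2·[3·0.18] = 10 + 1.08 = 11.08.
With uncorrelated errors the cross-covariances are all true-score covariance, so they carry over unchanged; only the diagonal terms shrink to ρᵢσᵢ².
True-score variance = [0.84 + 3²·0.84] + 1.08 = 8.4 + 1.08 = 9.48.
Reliability = 9.48 / 11.08 = 0.856.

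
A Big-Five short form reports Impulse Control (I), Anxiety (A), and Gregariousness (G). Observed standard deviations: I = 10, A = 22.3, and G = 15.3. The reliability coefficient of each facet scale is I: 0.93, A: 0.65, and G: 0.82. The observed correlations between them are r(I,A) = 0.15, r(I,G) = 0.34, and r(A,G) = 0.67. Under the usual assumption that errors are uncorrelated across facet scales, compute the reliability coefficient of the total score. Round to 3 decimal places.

0.847

Var(I+A+G) = 10² + 22.3² + 15.3² + 2·[10·22.3·0.15 + 10·15.3·0.34 + 22.3·15.3·0.67] = 831.38 + 628.135 = 1459.51.
Under uncorrelated errors the observed covariances equal the true-score covariances, so only the own-variance terms attenuate.
True-score variance = [10²·0.93 + 22.3²·0.65 + 15.3²·0.82] + 628.135 = 608.192 + 628.135 = 1236.33.
Reliability = 1236.33 / 1459.51 = 0.847.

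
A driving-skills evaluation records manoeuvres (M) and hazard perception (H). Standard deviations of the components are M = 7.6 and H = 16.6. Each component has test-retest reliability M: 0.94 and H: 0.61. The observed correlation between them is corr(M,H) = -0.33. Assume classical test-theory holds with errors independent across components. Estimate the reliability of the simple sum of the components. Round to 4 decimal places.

0.5564

Var(M+H) = 7.6² + 16.6² + 2·[7.6·16.6·(-0.33)] = 333.32 − 83.2656 = 250.054.
Because errors are independent across components, Cov(Tᵢ,Tⱼ) = Cov(Xᵢ,Xⱼ); the off-diagonal part of the true-score variance is the same as above.
True-score variance = [7.6²·0.94 + 16.6²·0.61] − 83.2656 = 222.386 − 83.2656 = 139.12.
Reliability = 139.12 / 250.054 = 0.5564.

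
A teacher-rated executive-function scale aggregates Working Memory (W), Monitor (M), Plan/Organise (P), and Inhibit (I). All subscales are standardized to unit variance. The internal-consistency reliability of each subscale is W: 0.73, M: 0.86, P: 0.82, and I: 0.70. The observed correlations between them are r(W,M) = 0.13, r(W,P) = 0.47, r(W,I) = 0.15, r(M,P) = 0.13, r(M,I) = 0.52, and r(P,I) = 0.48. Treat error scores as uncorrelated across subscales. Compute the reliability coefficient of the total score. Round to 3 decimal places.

0.885

Var(W+M+P+I) = 4 + 2·[0.13 + 0.47 + 0.15 + 0.13 + 0.52 + 0.48] = 4 + 3.76 = 7.76.
Under uncorrelated errors the observed covariances equal the true-score covariances, so only the own-variance terms attenuate.
True-score variance = [0.73 + 0.86 + 0.82 + 0.70] + 3.76 = 3.11 + 3.76 = 6.87.
Reliability = 6.87 / 7.76 = 0.885.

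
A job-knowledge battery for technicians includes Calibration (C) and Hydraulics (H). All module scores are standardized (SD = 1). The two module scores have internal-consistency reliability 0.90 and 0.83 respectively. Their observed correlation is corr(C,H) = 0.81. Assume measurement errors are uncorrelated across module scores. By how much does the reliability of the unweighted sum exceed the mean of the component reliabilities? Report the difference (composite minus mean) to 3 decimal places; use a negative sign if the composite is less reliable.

Var(sum) = 2 + 1.62 = 3.62; true-score variance = 1.73 + 1.62 = 3.35; composite reliability = 0.9254.
Mean component reliability = 0.8650.
Difference = 0.9254 − 0.8650 = 0.060.

0.060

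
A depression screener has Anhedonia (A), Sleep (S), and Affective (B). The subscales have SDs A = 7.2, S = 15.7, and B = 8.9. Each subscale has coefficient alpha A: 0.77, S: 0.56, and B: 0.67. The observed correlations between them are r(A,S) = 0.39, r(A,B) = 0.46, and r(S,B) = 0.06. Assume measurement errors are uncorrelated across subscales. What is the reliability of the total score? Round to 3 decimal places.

0.729

Var(A+S+B) = 7.2² + 15.7² + 8.9² + 2·[7.2·15.7·0.39 + 7.2·8.9·0.46 + 15.7·8.9·0.06] = 377.54 + 163.892 = 541.432.
Because errors are independent across components, Cov(Tᵢ,Tⱼ) = Cov(Xᵢ,Xⱼ); the off-diagonal part of the true-score variance is the same as above.
True-score variance = [7.2²·0.77 + 15.7²·0.56 + 8.9²·0.67] + 163.892 = 231.022 + 163.892 = 394.914.
Reliability = 394.914 / 541.432 = 0.729.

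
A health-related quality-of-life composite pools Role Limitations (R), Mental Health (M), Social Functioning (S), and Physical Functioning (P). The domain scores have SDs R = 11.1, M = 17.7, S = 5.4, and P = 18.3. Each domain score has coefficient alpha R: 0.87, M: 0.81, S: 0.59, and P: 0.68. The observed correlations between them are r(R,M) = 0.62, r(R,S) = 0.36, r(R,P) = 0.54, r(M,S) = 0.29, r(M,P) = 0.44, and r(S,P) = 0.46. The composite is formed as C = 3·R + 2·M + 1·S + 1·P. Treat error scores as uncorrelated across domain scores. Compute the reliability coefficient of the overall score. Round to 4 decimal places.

0.9128

Var(C) = 3²·11.1² + 2²·17.7² + 5.4² + 18.3² + 2·[6·11.1·17.7·0.62 + 3·11.1·5.4·0.36 + 3·11.1·18.3·0.54 + 2·17.7·5.4·0.29 + 2·17.7·18.3·0.44 + 5.4·18.3·0.46] = 2726.1 + 3021.22 = 5747.32.
Because errors are independent across components, Cov(Tᵢ,Tⱼ) = Cov(Xᵢ,Xⱼ); the off-diagonal part of the true-score variance is the same as above.
True-score variance = [3²·11.1²·0.87 + 2²·17.7²·0.81 + 5.4²·0.59 + 18.3²·0.68] + 3021.22 = 2224.72 + 3021.22 = 5245.94.
Reliability = 5245.94 / 5747.32 = 0.9128.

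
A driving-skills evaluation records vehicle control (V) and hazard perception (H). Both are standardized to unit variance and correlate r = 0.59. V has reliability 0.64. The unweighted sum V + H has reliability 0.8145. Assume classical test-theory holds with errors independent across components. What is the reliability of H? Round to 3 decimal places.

0.770

Var(V+H) = 2 + 2·0.59 = 3.180.
True-score variance = ρ_V + ρ_H + 2·0.59, so 0.8145 = (0.64 + ρ_H + 1.18) / 3.180.
ρ_H = 0.8145·3.180 − 0.64 − 1.18 = 0.770.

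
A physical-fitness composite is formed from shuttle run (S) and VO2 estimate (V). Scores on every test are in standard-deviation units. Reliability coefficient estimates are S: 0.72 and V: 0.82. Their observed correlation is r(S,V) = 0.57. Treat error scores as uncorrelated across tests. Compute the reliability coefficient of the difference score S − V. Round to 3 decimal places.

Var(S−V) = 1 + 1 − 2·0.57 = 2 − 1.14 = 0.86.
Because errors are independent across components, Cov(Tᵢ,Tⱼ) = Cov(Xᵢ,Xⱼ); the off-diagonal part of the true-score variance is the same as above.
True-score variance = [0.72 + 0.82] − 1.14 = 1.54 − 1.14 = 0.4.
Reliability = 0.4 / 0.86 = 0.465.

0.465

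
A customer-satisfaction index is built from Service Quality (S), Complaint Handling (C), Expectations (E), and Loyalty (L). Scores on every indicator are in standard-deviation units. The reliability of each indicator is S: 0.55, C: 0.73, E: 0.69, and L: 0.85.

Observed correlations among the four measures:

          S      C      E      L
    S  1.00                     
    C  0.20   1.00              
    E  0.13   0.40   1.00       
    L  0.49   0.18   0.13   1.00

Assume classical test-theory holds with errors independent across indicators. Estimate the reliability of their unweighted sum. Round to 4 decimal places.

Var(S+C+E+L) = 4 + 2·[0.20 + 0.13 + 0.49 + 0.40 + 0.18 + 0.13] = 4 + 3.06 = 7.06.
With uncorrelated errors the cross-covariances are all true-score covariance, so they carry over unchanged; only the diagonal terms shrink to ρᵢσᵢ².
True-score variance = [0.55 + 0.73 + 0.69 + 0.85] + 3.06 = 2.82 + 3.06 = 5.88.
Reliability = 5.88 / 7.06 = 0.8329.

0.8329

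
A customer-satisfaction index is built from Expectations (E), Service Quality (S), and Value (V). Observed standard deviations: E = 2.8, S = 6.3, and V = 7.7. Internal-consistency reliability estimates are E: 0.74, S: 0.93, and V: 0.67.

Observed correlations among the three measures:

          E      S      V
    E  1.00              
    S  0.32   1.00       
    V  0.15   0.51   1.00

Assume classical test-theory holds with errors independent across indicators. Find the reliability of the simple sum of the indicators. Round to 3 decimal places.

Var(E+S+V) = 2.8² + 6.3² + 7.7² + 2·[2.8·6.3·0.32 + 2.8·7.7·0.15 + 6.3·7.7·0.51] = 106.82 + 67.2378 = 174.058.
With uncorrelated errors the cross-covariances are all true-score covariance, so they carry over unchanged; only the diagonal terms shrink to ρᵢσᵢ².
True-score variance = [2.8²·0.74 + 6.3²·0.93 + 7.7²·0.67] + 67.2378 = 82.4376 + 67.2378 = 149.675.
Reliability = 149.675 / 174.058 = 0.860.

0.860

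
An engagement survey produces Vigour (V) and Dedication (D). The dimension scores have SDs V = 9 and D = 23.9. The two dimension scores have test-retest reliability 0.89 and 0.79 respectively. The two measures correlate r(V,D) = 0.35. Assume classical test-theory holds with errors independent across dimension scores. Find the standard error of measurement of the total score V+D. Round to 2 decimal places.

11.35

Var(total) = 652.21 + 150.57 = 802.78.
True-score variance = 523.346 + 150.57 = 673.916, so reliability = 0.8395.
Error variance = 802.78 − 673.916 = 128.864; SEM = √128.864 = 11.35.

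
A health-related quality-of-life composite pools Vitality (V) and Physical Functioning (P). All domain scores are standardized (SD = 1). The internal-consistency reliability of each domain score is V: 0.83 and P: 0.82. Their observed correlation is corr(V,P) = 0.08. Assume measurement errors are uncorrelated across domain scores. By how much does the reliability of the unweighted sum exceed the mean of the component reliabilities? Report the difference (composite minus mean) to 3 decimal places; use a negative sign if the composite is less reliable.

Var(sum) = 2 + 0.16 = 2.16; true-score variance = 1.65 + 0.16 = 1.81; composite reliability = 0.8380.
Mean component reliability = 0.8250.
Difference = 0.8380 − 0.8250 = 0.013.

0.013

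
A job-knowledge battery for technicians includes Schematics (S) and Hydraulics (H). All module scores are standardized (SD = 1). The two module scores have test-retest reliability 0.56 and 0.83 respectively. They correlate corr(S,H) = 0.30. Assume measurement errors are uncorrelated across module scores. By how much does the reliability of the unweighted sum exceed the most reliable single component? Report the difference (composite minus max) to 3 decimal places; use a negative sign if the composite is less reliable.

-0.065

Var(sum) = 2 + 0.6 = 2.6; true-score variance = 1.39 + 0.6 = 1.99; composite reliability = 0.7654.
Max component reliability = 0.8300.
Difference = 0.7654 − 0.8300 = -0.065.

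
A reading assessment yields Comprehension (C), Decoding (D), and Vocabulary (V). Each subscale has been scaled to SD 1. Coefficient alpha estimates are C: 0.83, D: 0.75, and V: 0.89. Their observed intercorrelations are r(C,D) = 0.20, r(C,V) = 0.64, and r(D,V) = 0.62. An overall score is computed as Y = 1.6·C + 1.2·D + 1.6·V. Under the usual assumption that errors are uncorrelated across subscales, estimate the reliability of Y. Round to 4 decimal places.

Var(Y) = 1.6² + 1.2² + 1.6² + 2·[1.92·0.20 + 2.56·0.64 + 1.92·0.62] = 6.56 + 6.4256 = 12.9856.
With uncorrelated errors the cross-covariances are all true-score covariance, so they carry over unchanged; only the diagonal terms shrink to ρᵢσᵢ².
True-score variance = [1.6²·0.83 + 1.2²·0.75 + 1.6²·0.89] + 6.4256 = 5.4832 + 6.4256 = 11.9088.
Reliability = 11.9088 / 12.9856 = 0.9171.

0.9171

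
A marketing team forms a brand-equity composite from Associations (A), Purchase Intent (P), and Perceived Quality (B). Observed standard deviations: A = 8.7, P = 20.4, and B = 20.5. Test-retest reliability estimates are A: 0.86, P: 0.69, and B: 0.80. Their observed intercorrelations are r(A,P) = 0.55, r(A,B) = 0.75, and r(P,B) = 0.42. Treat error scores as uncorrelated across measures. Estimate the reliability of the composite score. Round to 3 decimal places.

Var(A+P+B) = 8.7² + 20.4² + 20.5² + 2·[8.7·20.4·0.55 + 8.7·20.5·0.75 + 20.4·20.5·0.42] = 912.1 + 814.041 = 1726.14.
Under uncorrelated errors the observed covariances equal the true-score covariances, so only the own-variance terms attenuate.
True-score variance = [8.7²·0.86 + 20.4²·0.69 + 20.5²·0.80] + 814.041 = 688.444 + 814.041 = 1502.48.
Reliability = 1502.48 / 1726.14 = 0.870.

0.870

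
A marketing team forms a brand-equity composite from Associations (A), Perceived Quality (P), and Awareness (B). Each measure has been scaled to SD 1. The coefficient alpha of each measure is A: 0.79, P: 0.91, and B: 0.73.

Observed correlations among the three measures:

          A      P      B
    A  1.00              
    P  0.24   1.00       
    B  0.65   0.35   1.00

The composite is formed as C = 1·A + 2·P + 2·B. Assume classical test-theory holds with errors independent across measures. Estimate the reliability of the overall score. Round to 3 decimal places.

0.893

Var(C) = 1 + 2² + 2² + 2·[2·0.24 + 2·0.65 + 4·0.35] = 9 + 6.36 = 15.36.
Under uncorrelated errors the observed covariances equal the true-score covariances, so only the own-variance terms attenuate.
True-score variance = [0.79 + 2²·0.91 + 2²·0.73] + 6.36 = 7.35 + 6.36 = 13.71.
Reliability = 13.71 / 15.36 = 0.893.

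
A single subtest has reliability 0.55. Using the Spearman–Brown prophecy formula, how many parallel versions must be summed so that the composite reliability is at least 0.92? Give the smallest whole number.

10

k ≥ ρ*(1−ρ₁)/(ρ₁(1−ρ*)) = 0.92·0.45 / (0.55·0.08) = 9.409.
Smallest integer k = 10.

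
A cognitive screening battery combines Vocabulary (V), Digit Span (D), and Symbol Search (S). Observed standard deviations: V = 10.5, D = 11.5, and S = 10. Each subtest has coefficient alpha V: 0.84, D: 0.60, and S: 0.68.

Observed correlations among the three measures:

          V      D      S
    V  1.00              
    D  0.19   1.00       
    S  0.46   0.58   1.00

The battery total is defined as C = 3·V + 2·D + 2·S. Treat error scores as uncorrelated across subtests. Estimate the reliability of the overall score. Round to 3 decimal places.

0.849

Var(C) = 3²·10.5² + 2²·11.5² + 2²·10² + 2·[6·10.5·11.5·0.19 + 6·10.5·10·0.46 + 4·11.5·10·0.58] = 1921.25 + 1388.51 = 3309.76.
With uncorrelated errors the cross-covariances are all true-score covariance, so they carry over unchanged; only the diagonal terms shrink to ρᵢσᵢ².
True-score variance = [3²·10.5²·0.84 + 2²·11.5²·0.60 + 2²·10²·0.68] + 1388.51 = 1422.89 + 1388.51 = 2811.4.
Reliability = 2811.4 / 3309.76 = 0.849.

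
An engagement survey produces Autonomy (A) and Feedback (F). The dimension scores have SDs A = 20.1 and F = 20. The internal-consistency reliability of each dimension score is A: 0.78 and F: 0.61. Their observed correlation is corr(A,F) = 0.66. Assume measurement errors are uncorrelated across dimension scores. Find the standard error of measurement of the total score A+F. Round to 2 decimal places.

15.65

Var(total) = 804.01 + 530.64 = 1334.65.
True-score variance = 559.128 + 530.64 = 1089.77, so reliability = 0.8165.
Error variance = 1334.65 − 1089.77 = 244.882; SEM = √244.882 = 15.65.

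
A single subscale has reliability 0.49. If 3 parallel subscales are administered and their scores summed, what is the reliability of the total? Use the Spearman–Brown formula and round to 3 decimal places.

0.742

ρ_k = kρ / (1 + (k−1)ρ) = 3·0.49 / (1 + 2·0.49) = 1.470 / 1.980 = 0.742.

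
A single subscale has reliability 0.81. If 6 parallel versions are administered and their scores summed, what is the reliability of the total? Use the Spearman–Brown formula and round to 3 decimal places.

ρ_k = kρ / (1 + (k−1)ρ) = 6·0.81 / (1 + 5·0.81) = 4.860 / 5.050 = 0.962.

0.962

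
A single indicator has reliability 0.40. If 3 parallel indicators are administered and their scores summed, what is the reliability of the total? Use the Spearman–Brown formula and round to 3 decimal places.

ρ_k = kρ / (1 + (k−1)ρ) = 3·0.40 / (1 + 2·0.40) = 1.200 / 1.800 = 0.667.

0.667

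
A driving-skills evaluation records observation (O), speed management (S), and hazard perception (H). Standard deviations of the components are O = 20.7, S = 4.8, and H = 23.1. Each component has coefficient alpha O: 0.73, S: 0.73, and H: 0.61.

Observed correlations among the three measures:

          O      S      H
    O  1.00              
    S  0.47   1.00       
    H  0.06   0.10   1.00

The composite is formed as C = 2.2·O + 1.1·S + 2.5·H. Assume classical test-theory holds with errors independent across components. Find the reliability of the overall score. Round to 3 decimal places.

0.691

Var(C) = 2.2²·20.7² + 1.1²·4.8² + 2.5²·23.1² + 2·[2.42·20.7·4.8·0.47 + 5.5·20.7·23.1·0.06 + 2.75·4.8·23.1·0.10] = 5436.83 + 602.6 = 6039.43.
Under uncorrelated errors the observed covariances equal the true-score covariances, so only the own-variance terms attenuate.
True-score variance = [2.2²·20.7²·0.73 + 1.1²·4.8²·0.73 + 2.5²·23.1²·0.61] + 602.6 = 3568.68 + 602.6 = 4171.28.
Reliability = 4171.28 / 6039.43 = 0.691.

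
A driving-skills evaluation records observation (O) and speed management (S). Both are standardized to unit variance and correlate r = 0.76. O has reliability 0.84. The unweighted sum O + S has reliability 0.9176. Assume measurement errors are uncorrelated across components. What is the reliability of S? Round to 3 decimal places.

Var(O+S) = 2 + 2·0.76 = 3.520.
True-score variance = ρ_O + ρ_S + 2·0.76, so 0.9176 = (0.84 + ρ_S + 1.52) / 3.520.
ρ_S = 0.9176·3.520 − 0.84 − 1.52 = 0.870.

0.870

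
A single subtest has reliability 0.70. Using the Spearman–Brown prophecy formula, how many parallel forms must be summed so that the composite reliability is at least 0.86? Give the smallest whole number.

3

k ≥ ρ*(1−ρ₁)/(ρ₁(1−ρ*)) = 0.86·0.30 / (0.70·0.14) = 2.633.
Smallest integer k = 3.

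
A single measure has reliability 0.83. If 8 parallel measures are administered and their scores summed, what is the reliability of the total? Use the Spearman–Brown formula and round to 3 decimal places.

0.975

ρ_k = kρ / (1 + (k−1)ρ) = 8·0.83 / (1 + 7·0.83) = 6.640 / 6.810 = 0.975.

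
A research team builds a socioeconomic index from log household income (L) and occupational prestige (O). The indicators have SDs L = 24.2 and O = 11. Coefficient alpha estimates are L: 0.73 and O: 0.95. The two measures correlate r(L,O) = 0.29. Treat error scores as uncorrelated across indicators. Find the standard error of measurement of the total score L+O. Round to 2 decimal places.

12.81

Var(total) = 706.64 + 154.396 = 861.036.
True-score variance = 542.467 + 154.396 = 696.863, so reliability = 0.8093.
Error variance = 861.036 − 696.863 = 164.173; SEM = √164.173 = 12.81.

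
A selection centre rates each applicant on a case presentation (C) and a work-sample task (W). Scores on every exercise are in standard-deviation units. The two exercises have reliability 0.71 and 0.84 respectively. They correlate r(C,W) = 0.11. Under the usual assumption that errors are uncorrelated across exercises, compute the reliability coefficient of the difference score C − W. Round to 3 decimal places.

0.747

Var(C−W) = 1 + 1 − 2·0.11 = 2 − 0.22 = 1.78.
Because errors are independent across components, Cov(Tᵢ,Tⱼ) = Cov(Xᵢ,Xⱼ); the off-diagonal part of the true-score variance is the same as above.
True-score variance = [0.71 + 0.84] − 0.22 = 1.55 − 0.22 = 1.33.
Reliability = 1.33 / 1.78 = 0.747.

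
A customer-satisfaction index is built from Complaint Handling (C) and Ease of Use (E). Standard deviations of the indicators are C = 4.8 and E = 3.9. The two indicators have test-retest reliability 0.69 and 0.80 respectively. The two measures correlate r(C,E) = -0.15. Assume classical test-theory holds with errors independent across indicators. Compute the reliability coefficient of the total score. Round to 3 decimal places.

Var(C+E) = 4.8² + 3.9² + 2·[4.8·3.9·(-0.15)] = 38.25 − 5.616 = 32.634.
With uncorrelated errors the cross-covariances are all true-score covariance, so they carry over unchanged; only the diagonal terms shrink to ρᵢσᵢ².
True-score variance = [4.8²·0.69 + 3.9²·0.80] − 5.616 = 28.0656 − 5.616 = 22.4496.
Reliability = 22.4496 / 32.634 = 0.688.

0.688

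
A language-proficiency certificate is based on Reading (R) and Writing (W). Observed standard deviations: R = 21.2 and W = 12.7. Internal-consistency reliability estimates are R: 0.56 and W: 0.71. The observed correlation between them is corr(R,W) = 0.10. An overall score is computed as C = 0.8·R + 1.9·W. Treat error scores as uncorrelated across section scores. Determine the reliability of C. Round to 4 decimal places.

Var(C) = 0.8²·21.2² + 1.9²·12.7² + 2·[1.52·21.2·12.7·0.10] = 869.899 + 81.849 = 951.747.
With uncorrelated errors the cross-covariances are all true-score covariance, so they carry over unchanged; only the diagonal terms shrink to ρᵢσᵢ².
True-score variance = [0.8²·21.2²·0.56 + 1.9²·12.7²·0.71] + 81.849 = 574.482 + 81.849 = 656.331.
Reliability = 656.331 / 951.747 = 0.6896.

0.6896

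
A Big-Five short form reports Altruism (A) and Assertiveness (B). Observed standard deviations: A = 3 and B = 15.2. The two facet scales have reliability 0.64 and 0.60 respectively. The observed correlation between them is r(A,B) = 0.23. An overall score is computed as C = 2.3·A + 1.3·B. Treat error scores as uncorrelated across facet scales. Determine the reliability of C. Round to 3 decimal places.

0.654

Var(C) = 2.3²·3² + 1.3²·15.2² + 2·[2.99·3·15.2·0.23] = 438.068 + 62.7182 = 500.786.
Because errors are independent across components, Cov(Tᵢ,Tⱼ) = Cov(Xᵢ,Xⱼ); the off-diagonal part of the true-score variance is the same as above.
True-score variance = [2.3²·3²·0.64 + 1.3²·15.2²·0.60] + 62.7182 = 264.745 + 62.7182 = 327.463.
Reliability = 327.463 / 500.786 = 0.654.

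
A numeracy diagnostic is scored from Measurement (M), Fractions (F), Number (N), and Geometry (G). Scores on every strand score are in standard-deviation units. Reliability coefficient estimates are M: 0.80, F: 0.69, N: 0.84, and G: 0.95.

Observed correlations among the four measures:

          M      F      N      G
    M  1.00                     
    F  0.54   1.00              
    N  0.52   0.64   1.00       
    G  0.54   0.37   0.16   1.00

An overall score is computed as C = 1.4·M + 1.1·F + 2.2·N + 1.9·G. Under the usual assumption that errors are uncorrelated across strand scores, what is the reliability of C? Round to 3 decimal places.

0.932

Var(C) = 1.4² + 1.1² + 2.2² + 1.9² + 2·[1.54·0.54 + 3.08·0.52 + 2.66·0.54 + 2.42·0.64 + 2.09·0.37 + 4.18·0.16] = 11.62 + 13.721 = 25.341.
Under uncorrelated errors the observed covariances equal the true-score covariances, so only the own-variance terms attenuate.
True-score variance = [1.4²·0.80 + 1.1²·0.69 + 2.2²·0.84 + 1.9²·0.95] + 13.721 = 9.898 + 13.721 = 23.619.
Reliability = 23.619 / 25.341 = 0.932.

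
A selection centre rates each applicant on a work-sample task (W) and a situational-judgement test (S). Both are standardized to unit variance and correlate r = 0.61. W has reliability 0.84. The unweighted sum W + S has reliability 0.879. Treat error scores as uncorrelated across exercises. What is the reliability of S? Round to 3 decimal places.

Var(W+S) = 2 + 2·0.61 = 3.220.
True-score variance = ρ_W + ρ_S + 2·0.61, so 0.879 = (0.84 + ρ_S + 1.22) / 3.220.
ρ_S = 0.879·3.220 − 0.84 − 1.22 = 0.770.

0.770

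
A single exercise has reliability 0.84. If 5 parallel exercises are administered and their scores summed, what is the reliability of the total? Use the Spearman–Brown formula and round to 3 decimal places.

0.963

ρ_k = kρ / (1 + (k−1)ρ) = 5·0.84 / (1 + 4·0.84) = 4.200 / 4.360 = 0.963.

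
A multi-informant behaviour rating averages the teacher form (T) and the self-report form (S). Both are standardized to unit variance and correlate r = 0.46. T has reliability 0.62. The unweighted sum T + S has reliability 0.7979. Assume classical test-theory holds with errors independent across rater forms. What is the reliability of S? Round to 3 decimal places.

0.790

Var(T+S) = 2 + 2·0.46 = 2.920.
True-score variance = ρ_T + ρ_S + 2·0.46, so 0.7979 = (0.62 + ρ_S + 0.92) / 2.920.
ρ_S = 0.7979·2.920 − 0.62 − 0.92 = 0.790.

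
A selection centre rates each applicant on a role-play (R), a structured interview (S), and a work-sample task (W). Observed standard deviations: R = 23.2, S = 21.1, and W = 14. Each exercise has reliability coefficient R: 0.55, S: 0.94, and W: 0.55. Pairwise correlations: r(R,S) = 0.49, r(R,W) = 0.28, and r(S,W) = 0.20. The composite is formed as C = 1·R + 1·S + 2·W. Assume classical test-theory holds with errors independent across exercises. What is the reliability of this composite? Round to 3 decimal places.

0.782

Var(C) = 23.2² + 21.1² + 2²·14² + 2·[23.2·21.1·0.49 + 2·23.2·14·0.28 + 2·21.1·14·0.20] = 1767.45 + 1079.83 = 2847.28.
Because errors are independent across components, Cov(Tᵢ,Tⱼ) = Cov(Xᵢ,Xⱼ); the off-diagonal part of the true-score variance is the same as above.
True-score variance = [23.2²·0.55 + 21.1²·0.94 + 2²·14²·0.55] + 1079.83 = 1145.73 + 1079.83 = 2225.56.
Reliability = 2225.56 / 2847.28 = 0.782.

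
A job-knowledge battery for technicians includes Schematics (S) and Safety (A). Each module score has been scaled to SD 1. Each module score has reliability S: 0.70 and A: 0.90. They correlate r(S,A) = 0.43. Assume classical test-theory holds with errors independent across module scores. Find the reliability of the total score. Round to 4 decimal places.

Var(S+A) = 2 + 2·[0.43] = 2 + 0.86 = 2.86.
Because errors are independent across components, Cov(Tᵢ,Tⱼ) = Cov(Xᵢ,Xⱼ); the off-diagonal part of the true-score variance is the same as above.
True-score variance = [0.70 + 0.90] + 0.86 = 1.6 + 0.86 = 2.46.
Reliability = 2.46 / 2.86 = 0.8601.

0.8601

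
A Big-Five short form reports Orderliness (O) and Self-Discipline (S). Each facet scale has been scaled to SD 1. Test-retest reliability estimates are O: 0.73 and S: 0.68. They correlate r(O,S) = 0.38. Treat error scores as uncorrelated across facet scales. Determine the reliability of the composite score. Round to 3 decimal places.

0.786

Var(O+S) = 2 + 2·[0.38] = 2 + 0.76 = 2.76.
Because errors are independent across components, Cov(Tᵢ,Tⱼ) = Cov(Xᵢ,Xⱼ); the off-diagonal part of the true-score variance is the same as above.
True-score variance = [0.73 + 0.68] + 0.76 = 1.41 + 0.76 = 2.17.
Reliability = 2.17 / 2.76 = 0.786.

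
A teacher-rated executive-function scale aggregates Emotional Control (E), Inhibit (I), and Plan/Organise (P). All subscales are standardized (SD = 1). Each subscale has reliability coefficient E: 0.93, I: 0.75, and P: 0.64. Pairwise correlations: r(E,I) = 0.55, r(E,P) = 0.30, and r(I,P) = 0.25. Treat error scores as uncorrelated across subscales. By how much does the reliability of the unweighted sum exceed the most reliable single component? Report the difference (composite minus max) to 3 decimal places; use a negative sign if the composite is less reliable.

Var(sum) = 3 + 2.2 = 5.2; true-score variance = 2.32 + 2.2 = 4.52; composite reliability = 0.8692.
Max component reliability = 0.9300.
Difference = 0.8692 − 0.9300 = -0.061.

-0.061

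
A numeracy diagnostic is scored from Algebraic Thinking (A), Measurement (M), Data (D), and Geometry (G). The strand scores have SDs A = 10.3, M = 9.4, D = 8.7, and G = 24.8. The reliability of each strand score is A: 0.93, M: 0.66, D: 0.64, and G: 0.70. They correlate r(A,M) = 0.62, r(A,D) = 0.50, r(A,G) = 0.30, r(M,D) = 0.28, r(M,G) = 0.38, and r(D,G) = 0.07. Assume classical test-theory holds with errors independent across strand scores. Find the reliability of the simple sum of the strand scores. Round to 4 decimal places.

0.8340

Var(A+M+D+G) = 10.3² + 9.4² + 8.7² + 24.8² + 2·[10.3·9.4·0.62 + 10.3·8.7·0.50 + 10.3·24.8·0.30 + 9.4·8.7·0.28 + 9.4·24.8·0.38 + 8.7·24.8·0.07] = 885.18 + 616.105 = 1501.29.
With uncorrelated errors the cross-covariances are all true-score covariance, so they carry over unchanged; only the diagonal terms shrink to ρᵢσᵢ².
True-score variance = [10.3²·0.93 + 9.4²·0.66 + 8.7²·0.64 + 24.8²·0.70] + 616.105 = 635.951 + 616.105 = 1252.06.
Reliability = 1252.06 / 1501.29 = 0.8340.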